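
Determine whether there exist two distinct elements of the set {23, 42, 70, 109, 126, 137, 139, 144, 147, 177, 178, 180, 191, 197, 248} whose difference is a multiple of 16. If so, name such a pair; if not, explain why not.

Two integers differ by a multiple of 16 exactly when they have the same residue mod 16. The residues are 23↦7, 42↦10, 70↦6, 109↦13, 126↦14, 137↦9, 139↦11, 144↦0, 147↦3, 177↦1, 178↦2, 180↦4, 191↦15, 197↦5, 248↦8.
All 15 residues are distinct, so no two elements differ by a multiple of 16.

No, no such pair exists.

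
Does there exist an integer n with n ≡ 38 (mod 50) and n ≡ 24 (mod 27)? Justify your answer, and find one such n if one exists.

The moduli 50 and 27 are coprime, so by the Chinese Remainder Theorem a unique solution modulo 1350 exists.
Write n = 38 + 50t and require 38 + 50t ≡ 24 (mod 27), i.e. 50t ≡ 13 (mod 27).
50 ≡ 23 (mod 27), so this reads 23t ≡ 13 (mod 27). Invert 23 mod 27 by the Euclidean algorithm: 27 = 1·23 + 4, 23 = 5·4 + 3, 4 = 1·3 + 1, 3 = 3·1 + 0; back-substituting, 1 = 4 − 1·3 = 4 − (23 − 5·4) = −23 + 6·4 = −23 + 6·(27 − 1·23) = 6·27 − 7·23. Hence 23·(-7) ≡ 1, so 23⁻¹ ≡ -7 ≡ 20 (mod 27).
Therefore t ≡ 20·13 = 260 ≡ 17 (mod 27).
Taking t = 17 gives n = 38 + 50·17 = 888.
Check: 888 mod 50 = 38, 888 mod 27 = 24. ✓

n = 888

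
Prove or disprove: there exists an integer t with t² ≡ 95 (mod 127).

There is no such integer.

Apply Euler's criterion with the prime 127: 95 is a quadratic residue iff 95^63 ≡ 1 (mod 127), and a non-residue iff it is ≡ −1.
Repeated squaring mod 127: 95^2 = 9025 ≡ 8; 95^4 ≡ 8² = 64 ≡ 64; 95^8 ≡ 64² = 4096 ≡ 32; 95^16 ≡ 32² = 1024 ≡ 8; 95^32 ≡ 8² = 64 ≡ 64.
Since 63 = 32 + 16 + 8 + 4 + 2 + 1, 95^63 ≡ 64 · 8 · 32 · 64 · 8 · 95; multiplying out mod 127: 64·8 = 512 ≡ 4, then 4·32 = 128 ≡ 1, then 1·64 = 64 ≡ 64, then 64·8 = 512 ≡ 4, then 4·95 = 380 ≡ 126. Thus 95^63 ≡ 126 ≡ −1 (mod 127).
By Euler's criterion 95 is a quadratic non-residue mod 127: no t satisfies t² ≡ 95 (mod 127).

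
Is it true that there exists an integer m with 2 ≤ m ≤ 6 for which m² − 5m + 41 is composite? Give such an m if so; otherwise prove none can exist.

At m = 3: 3² − 5·3 + 41 = 35 = 5·7, which is composite.

m = 3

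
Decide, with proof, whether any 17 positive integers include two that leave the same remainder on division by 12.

Yes.

There are exactly 12 possible remainders on division by 12.
With 17 integers and only 12 classes, the pigeonhole principle forces two of them, say a and b, into the same class.
So a and b have equal remainders mod 12, which is exactly what was to be shown.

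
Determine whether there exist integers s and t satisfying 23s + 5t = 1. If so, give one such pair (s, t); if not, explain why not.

23 and 5 are coprime, so 23s + 5t ranges over all of ℤ.
Dividing repeatedly: 23 = 4·5 + 3, 5 = 1·3 + 2, 3 = 1·2 + 1, 2 = 2·1 + 0.
Unwinding: 1 = 3 − 1·2 = 3 − (5 − 1·3) = −5 + 2·3 = −5 + 2·(23 − 4·5) = 2·23 − 9·5, i.e. 23·2 + 5·(-9) = 1.
So (s, t) = (2, -9) is a solution.
Check: 23·2 + 5·(-9) = 46 − 45 = 1. ✓

s = 2, t = -9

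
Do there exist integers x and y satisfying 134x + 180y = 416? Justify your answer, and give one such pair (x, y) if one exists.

gcd(134, 180) = 2, and 2 divides 416, so integer solutions exist.
Dividing through by 2 reduces the equation to 67x + 90y = 208.
Dividing repeatedly: 90 = 1·67 + 23, 67 = 2·23 + 21, 23 = 1·21 + 2, 21 = 10·2 + 1, 2 = 2·1 + 0.
Working back up the chain: 1 = 21 − 10·2 = 21 − 10·(23 − 1·21) = −10·23 + 11·21 = −10·23 + 11·(67 − 2·23) = 11·67 − 32·23 = 11·67 − 32·(90 − 1·67) = −32·90 + 43·67. So 67·43 + 90·(-32) = 1.
Multiplying through by 208: x = 43·208 = 8944, y = (-32)·208 = -6656 is a solution.
The general solution is x = 8944 + 90k, y = -6656 − 67k; taking k = -99 gives the smaller pair x = 34, y = -23.
Check: 134·34 + 180·(-23) = 4556 − 4140 = 416. ✓

x = 34, y = -23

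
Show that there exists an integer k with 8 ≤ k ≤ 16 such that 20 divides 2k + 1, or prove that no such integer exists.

There is no such integer k in that range.

For k = 8, 9, …, 16 the values of 2k + 1 modulo 20 are 17, 19, 1, 3, 5, 7, 9, 11, 13 respectively.
The residue 0 does not occur, so no k in [8, 16] makes 2k + 1 a multiple of 20.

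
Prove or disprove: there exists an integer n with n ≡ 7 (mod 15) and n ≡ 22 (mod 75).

The moduli are not coprime: gcd(15, 75) = 15. Compatibility requires 15 ∣ (22 − 7) = 15, which holds, so solutions exist.
List candidates n ≡ 7 (mod 15): 7, 22. Modulo 75 these are 7, 22; 22 gives 22 as required.
Indeed 22 ≡ 7 (mod 15) and 22 ≡ 22 (mod 75).

n = 22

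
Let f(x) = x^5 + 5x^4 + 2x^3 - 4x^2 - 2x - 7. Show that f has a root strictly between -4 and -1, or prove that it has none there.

f(-4) = 65 and f(-1) = -7, which have opposite signs.
f is continuous everywhere (it is a polynomial), in particular on [-4, -1].
By the Intermediate Value Theorem f must vanish at some point of (-4, -1).

Such a root exists.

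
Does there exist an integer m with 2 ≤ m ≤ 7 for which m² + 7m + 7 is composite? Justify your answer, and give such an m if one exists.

At m = 6: 6² + 7·6 + 7 = 85 = 5·17, which is composite.

m = 6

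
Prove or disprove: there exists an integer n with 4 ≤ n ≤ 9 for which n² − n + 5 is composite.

n = 9

At n = 9: 9² − 9 + 5 = 77 = 7·11, which is composite.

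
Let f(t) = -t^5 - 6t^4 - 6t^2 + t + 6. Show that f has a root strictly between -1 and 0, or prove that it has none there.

Such a root exists.

f(-1) = -6 and f(0) = 6, which have opposite signs.
As a polynomial, f is continuous on every closed interval.
By the Intermediate Value Theorem, f takes the value 0 somewhere in the open interval.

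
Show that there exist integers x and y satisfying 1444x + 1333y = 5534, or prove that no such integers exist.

1444 and 1333 are coprime, so 1444x + 1333y ranges over all of ℤ.
Euclidean algorithm: 1444 = 1·1333 + 111, 1333 = 12·111 + 1, 111 = 111·1 + 0.
Back-substituting, 1 = 1333 − 12·111 = 1333 − 12·(1444 − 1·1333) = −12·1444 + 13·1333; that is, 1444·(-12) + 1333·13 = 1.
Scaling by 5534 gives the particular solution (x, y) = (-66408, 71942).
The general solution is x = -66408 + 1333k, y = 71942 − 1444k; taking k = 50 gives the smaller pair x = 242, y = -258.
Check: 1444·242 + 1333·(-258) = 349448 − 343914 = 5534. ✓

x = 242, y = -258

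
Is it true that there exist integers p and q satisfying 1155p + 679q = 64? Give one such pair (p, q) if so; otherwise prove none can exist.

No, no such integers exist.

gcd(1155, 679) = 7, so every integer of the form 1155p + 679q is a multiple of 7.
However 64 leaves remainder 1 on division by 7.
Hence no integers p, q satisfy the equation.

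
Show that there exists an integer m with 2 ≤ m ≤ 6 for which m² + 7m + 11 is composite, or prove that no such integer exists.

m = 4

At m = 4: 4² + 7·4 + 11 = 55 = 5·11, which is composite.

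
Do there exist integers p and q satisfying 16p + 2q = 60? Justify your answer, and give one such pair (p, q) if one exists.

p = 0, q = 30

gcd(16, 2) = 2, and 2 divides 60, so integer solutions exist.
Dividing through by 2 reduces the equation to 8p + 1q = 30.
The coefficient of q is 1, so setting p = 0 and q = 30 already solves it.
Check: 16·0 + 2·30 = 0 + 60 = 60. ✓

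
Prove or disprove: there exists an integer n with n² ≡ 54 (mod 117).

No such integer exists.

Since 13 ∣ 117, a solution of n² ≡ 54 (mod 117) would also satisfy n² ≡ 54 ≡ 2 (mod 13).
Squares mod 13 repeat after n = 6 (as (−n)² = n²); for n = 0..6 they are 0, 1, 4, 9, 3, 12, 10.
The set of squares mod 13 is therefore {0, 1, 3, 4, 9, 10, 12}, which does not contain 2.
Hence no integer n has n² ≡ 54 (mod 117).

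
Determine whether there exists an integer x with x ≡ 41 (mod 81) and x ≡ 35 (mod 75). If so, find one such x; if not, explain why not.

The moduli are not coprime: gcd(81, 75) = 3. Compatibility requires 3 ∣ (35 − 41) = -6, which holds, so solutions exist.
Write x = 41 + 81t. Then 81t ≡ 35 − 41 ≡ 69 (mod 75); dividing through by 3 gives 27t ≡ 23 (mod 25).
27 ≡ 2 (mod 25), so this reads 2t ≡ 23 (mod 25). Note 2·13 = 26 ≡ 1 (mod 25) (as 26 − 1 = 1·25), so 2⁻¹ ≡ 13.
Multiplying by 13: t ≡ 13·23 = 299 ≡ 24 (mod 25).
Then x = 41 + 81·24 = 1985.
Verify: 1985 = 24·81 + 41 and 1985 = 26·75 + 35. ✓

x = 1985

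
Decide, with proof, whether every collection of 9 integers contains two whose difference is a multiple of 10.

No; for instance {12, 13, 14, 15, 16, 17, 18, 19, 20} is a counterexample.

Consider the 9 integers 12, 13, …, 20. They lie in distinct residue classes modulo 10, since 9 ≤ 10.
The differences between them range over 1, …, 8, none of which is divisible by 10.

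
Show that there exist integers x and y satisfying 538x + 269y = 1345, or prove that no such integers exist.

x = 0, y = 5

Since gcd(538, 269) = 269 and 1345 = 269·5, Bézout's identity guarantees a solution.
Dividing through by 269 reduces the equation to 2x + 1y = 5.
With a unit coefficient on y, (x, y) = (0, 5) is an immediate solution.
Indeed 538·0 + 269·5 = 0 + 1345 = 1345.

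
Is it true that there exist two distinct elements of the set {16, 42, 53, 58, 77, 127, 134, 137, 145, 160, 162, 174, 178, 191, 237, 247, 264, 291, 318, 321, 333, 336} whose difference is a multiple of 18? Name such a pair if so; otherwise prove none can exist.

The pair (16, 160) works.

Reduce each element mod 18: 16↦16, 42↦6, 53↦17, 58↦4, 77↦5, 127↦1, 134↦8, 137↦11, 145↦1, 160↦16, 162↦0, 174↦12, 178↦16, 191↦11, 237↦3, 247↦13, 264↦12, 291↦3, 318↦12, 321↦15, 333↦9, 336↦12. The residue 16 repeats (at 16 and 160), and 160 − 16 = 144 = 8·18.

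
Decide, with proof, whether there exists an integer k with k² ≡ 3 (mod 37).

k = 22

k = 22 works: 22² = 484, and 484 − 3 = 481 = 13·37.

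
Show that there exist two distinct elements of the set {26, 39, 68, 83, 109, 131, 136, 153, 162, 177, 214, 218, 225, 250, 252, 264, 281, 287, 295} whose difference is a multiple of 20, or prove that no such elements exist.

No such pair exists.

Reduce each element modulo 20: 26↦6, 39↦19, 68↦8, 83↦3, 109↦9, 131↦11, 136↦16, 153↦13, 162↦2, 177↦17, 214↦14, 218↦18, 225↦5, 250↦10, 252↦12, 264↦4, 281↦1, 287↦7, 295↦15.
These 19 residues are pairwise different, hence no difference of two elements is divisible by 20.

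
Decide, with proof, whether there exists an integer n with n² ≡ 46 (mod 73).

Take n = 51. Then 51² = 2601 = 35·73 + 46, so 51² ≡ 46 (mod 73).

n = 51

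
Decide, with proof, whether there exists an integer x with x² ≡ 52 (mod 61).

x = 28

Take x = 28. Then 28² = 784 = 12·61 + 52, so 28² ≡ 52 (mod 61).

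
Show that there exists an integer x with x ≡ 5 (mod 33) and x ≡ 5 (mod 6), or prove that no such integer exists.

Here gcd(33, 6) = 3, and both 5 and 5 leave remainder 2 mod 3, so the system is consistent.
In fact x = 5 itself already satisfies 5 mod 6 = 5.
Indeed 5 ≡ 5 (mod 33) and 5 ≡ 5 (mod 6).

x = 5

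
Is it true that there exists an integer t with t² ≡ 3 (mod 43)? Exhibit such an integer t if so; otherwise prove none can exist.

43 is prime, so by Euler's criterion 3 is a square mod 43 iff 3^((43−1)/2) = 3^21 ≡ 1 (mod 43).
Squaring successively (mod 43): 3^2 = 9 ≡ 9; 3^4 ≡ 9² = 81 ≡ 38; 3^8 ≡ 38² = 1444 ≡ 25; 3^16 ≡ 25² = 625 ≡ 23.
Since 21 = 16 + 4 + 1, 3^21 ≡ 23 · 38 · 3; multiplying out mod 43: 23·38 = 874 ≡ 14, then 14·3 = 42 ≡ 42. Thus 3^21 ≡ 42 ≡ −1 (mod 43).
The value −1 means 3 is a non-residue modulo 43, so t² ≡ 3 (mod 43) is impossible.

No such integer exists.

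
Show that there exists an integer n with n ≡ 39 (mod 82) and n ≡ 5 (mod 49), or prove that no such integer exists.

gcd(82, 49) = 1, so the Chinese Remainder Theorem guarantees exactly one residue class mod 4018 satisfying both.
Write n = 39 + 82t and require 39 + 82t ≡ 5 (mod 49), i.e. 82t ≡ 15 (mod 49).
82 ≡ 33 (mod 49), so this reads 33t ≡ 15 (mod 49). Since 33·3 = 99 = 2·49 + 1, the inverse of 33 mod 49 is 3.
Multiplying by 3: t ≡ 3·15 = 45 (mod 49).
Taking t = 45 gives n = 39 + 82·45 = 3729.
Indeed 3729 ≡ 39 (mod 82) and 3729 ≡ 5 (mod 49).

n = 3729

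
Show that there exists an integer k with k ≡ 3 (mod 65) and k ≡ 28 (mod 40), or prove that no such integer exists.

Here gcd(65, 40) = 5, and both 3 and 28 leave remainder 3 mod 5, so the system is consistent.
List candidates k ≡ 3 (mod 65): 3, 68. Modulo 40 these are 3, 28; 68 gives 28 as required.
Indeed 68 ≡ 3 (mod 65) and 68 ≡ 28 (mod 40).

k = 68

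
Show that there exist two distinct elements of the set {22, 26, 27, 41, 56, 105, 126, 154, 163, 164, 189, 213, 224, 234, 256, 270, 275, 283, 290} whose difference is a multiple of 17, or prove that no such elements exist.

22 and 56 are such a pair.

Reduce each element mod 17: 22↦5, 26↦9, 27↦10, 41↦7, 56↦5, 105↦3, 126↦7, 154↦1, 163↦10, 164↦11, 189↦2, 213↦9, 224↦3, 234↦13, 256↦1, 270↦15, 275↦3, 283↦11, 290↦1. The residue 5 repeats (at 22 and 56), and 56 − 22 = 34 = 2·17.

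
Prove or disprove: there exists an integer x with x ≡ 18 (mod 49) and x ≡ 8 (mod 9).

The moduli 49 and 9 are coprime, so by the Chinese Remainder Theorem a unique solution modulo 441 exists.
Write x = 18 + 49t and require 18 + 49t ≡ 8 (mod 9), i.e. 49t ≡ 8 (mod 9).
49 ≡ 4 (mod 9), so this reads 4t ≡ 8 (mod 9). Invert 4 mod 9 by the Euclidean algorithm: 9 = 2·4 + 1, 4 = 4·1 + 0; back-substituting, 1 = 9 − 2·4. Hence 4·(-2) ≡ 1, so 4⁻¹ ≡ -2 ≡ 7 (mod 9).
Multiplying by 7: t ≡ 7·8 = 56 ≡ 2 (mod 9).
Taking t = 2 gives x = 18 + 49·2 = 116.
Check: 116 mod 49 = 18, 116 mod 9 = 8. ✓

x = 116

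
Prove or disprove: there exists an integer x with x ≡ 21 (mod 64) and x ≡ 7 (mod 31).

Since 64 and 31 share no common factor, CRT says the pair of congruences has a solution (unique mod 1984).
Write x = 21 + 64t and require 21 + 64t ≡ 7 (mod 31), i.e. 64t ≡ 17 (mod 31).
64 ≡ 2 (mod 31), so this reads 2t ≡ 17 (mod 31). Since 2·16 = 32 = 1·31 + 1, the inverse of 2 mod 31 is 16.
Multiplying by 16: t ≡ 16·17 = 272 ≡ 24 (mod 31).
With t = 24: x = 21 + 64·24 = 1557.
Indeed 1557 ≡ 21 (mod 64) and 1557 ≡ 7 (mod 31).

x = 1557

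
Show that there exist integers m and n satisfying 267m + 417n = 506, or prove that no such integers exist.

No such integers exist.

Both 267 and 417 are divisible by gcd(267, 417) = 3, hence so is any combination 267m + 417n.
But 506 = 3·168 + 2, so 3 ∤ 506.
So the equation is unsolvable over ℤ.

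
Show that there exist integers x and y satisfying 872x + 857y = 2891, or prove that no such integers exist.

872 and 857 are coprime, so 872x + 857y ranges over all of ℤ.
Run the Euclidean algorithm on 872 and 857: 872 = 1·857 + 15, 857 = 57·15 + 2, 15 = 7·2 + 1, 2 = 2·1 + 0.
Working back up the chain: 1 = 15 − 7·2 = 15 − 7·(857 − 57·15) = −7·857 + 400·15 = −7·857 + 400·(872 − 1·857) = 400·872 − 407·857. So 872·400 + 857·(-407) = 1.
Multiplying through by 2891: x = 400·2891 = 1156400, y = (-407)·2891 = -1176637 is a solution.
Shifting by a multiple of (857, −872) keeps it a solution: x = 1156400 − 1349·857 = 307, y = -1176637 + 1349·872 = -309.
Check: 872·307 + 857·(-309) = 267704 − 264813 = 2891. ✓

x = 307, y = -309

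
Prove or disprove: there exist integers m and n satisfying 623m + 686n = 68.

No such integers exist.

Both 623 and 686 are divisible by gcd(623, 686) = 7, hence so is any combination 623m + 686n.
However 68 leaves remainder 5 on division by 7.
Therefore 623m + 686n = 68 has no solution in integers.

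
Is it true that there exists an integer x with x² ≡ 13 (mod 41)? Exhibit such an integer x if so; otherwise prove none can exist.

No such integer exists.

Apply Euler's criterion with the prime 41: 13 is a quadratic residue iff 13^20 ≡ 1 (mod 41), and a non-residue iff it is ≡ −1.
Repeated squaring mod 41: 13^2 = 169 ≡ 5; 13^4 ≡ 5² = 25 ≡ 25; 13^8 ≡ 25² = 625 ≡ 10; 13^16 ≡ 10² = 100 ≡ 18.
Since 20 = 16 + 4, 13^20 ≡ 18 · 25; multiplying out mod 41: 18·25 = 450 ≡ 40. Thus 13^20 ≡ 40 ≡ −1 (mod 41).
The value −1 means 13 is a non-residue modulo 41, so x² ≡ 13 (mod 41) is impossible.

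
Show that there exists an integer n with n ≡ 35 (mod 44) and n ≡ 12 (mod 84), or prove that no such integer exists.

Reduce both congruences modulo 4, which divides 44 and 84: they say n ≡ 35 (mod 4) and n ≡ 12 (mod 4).
These are incompatible: 35 − 12 = 23 is not divisible by 4.
So no integer satisfies both congruences.

No, no such integer exists.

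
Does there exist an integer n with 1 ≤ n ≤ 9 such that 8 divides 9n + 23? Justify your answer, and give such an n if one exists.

n = 1 works, since 9·1 + 23 = 32 = 4·8.

n = 1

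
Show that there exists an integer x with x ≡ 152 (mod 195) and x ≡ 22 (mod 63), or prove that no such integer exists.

Both moduli are multiples of 3 = gcd(195, 63), so any solution would satisfy x ≡ 152 and x ≡ 22 modulo 3 simultaneously.
But 152 mod 3 = 2 while 22 mod 3 = 1, a contradiction.
Therefore no such x exists.

No such integer exists.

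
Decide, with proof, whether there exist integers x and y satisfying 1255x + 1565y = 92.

No, no such integers exist.

gcd(1255, 1565) = 5, so every integer of the form 1255x + 1565y is a multiple of 5.
But 92 = 5·18 + 2, so 5 ∤ 92.
Therefore 1255x + 1565y = 92 has no solution in integers.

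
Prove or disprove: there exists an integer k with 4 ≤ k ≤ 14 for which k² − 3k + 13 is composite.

At k = 13: 13² − 3·13 + 13 = 143 = 11·13, which is composite.

k = 13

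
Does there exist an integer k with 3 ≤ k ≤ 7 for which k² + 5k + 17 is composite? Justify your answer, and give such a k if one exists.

The values for k = 3, 4, …, 7 are 41, 53, 67, 83, 101, and each of these is prime.
So no value in the range makes the expression composite.

No such integer k in that range exists.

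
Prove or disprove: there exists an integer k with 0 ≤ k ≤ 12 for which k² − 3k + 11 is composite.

k = 1

At k = 1: 1² − 3·1 + 11 = 9 = 3·3, which is composite.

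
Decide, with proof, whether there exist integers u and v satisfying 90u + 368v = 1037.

gcd(90, 368) = 2, so every integer of the form 90u + 368v is a multiple of 2.
However 1037 leaves remainder 1 on division by 2.
So the equation is unsolvable over ℤ.

No, no such integers exist.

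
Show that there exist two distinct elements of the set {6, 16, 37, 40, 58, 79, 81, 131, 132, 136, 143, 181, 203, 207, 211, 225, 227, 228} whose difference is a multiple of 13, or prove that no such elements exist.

The pair (6, 58) works.

Reduce each element mod 13: 6↦6, 16↦3, 37↦11, 40↦1, 58↦6, 79↦1, 81↦3, 131↦1, 132↦2, 136↦6, 143↦0, 181↦12, 203↦8, 207↦12, 211↦3, 225↦4, 227↦6, 228↦7. The residue 6 repeats (at 6 and 58), and 58 − 6 = 52 = 4·13.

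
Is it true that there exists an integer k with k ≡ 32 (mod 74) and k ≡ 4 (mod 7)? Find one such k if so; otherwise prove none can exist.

gcd(74, 7) = 1, so the Chinese Remainder Theorem guarantees exactly one residue class mod 518 satisfying both.
Write k = 32 + 74t and require 32 + 74t ≡ 4 (mod 7), i.e. 74t ≡ 0 (mod 7).
74 ≡ 4 (mod 7), so this reads 4t ≡ 0 (mod 7). t = 0 satisfies this.
With t = 0: k = 32 + 74·0 = 32.
Indeed 32 ≡ 32 (mod 74) and 32 ≡ 4 (mod 7).

k = 32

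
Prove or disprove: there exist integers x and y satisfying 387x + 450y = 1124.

Any value of 387x + 450y is a multiple of gcd(387, 450) = 9.
However 1124 leaves remainder 8 on division by 9.
Hence no integers x, y satisfy the equation.

No, no such integers exist.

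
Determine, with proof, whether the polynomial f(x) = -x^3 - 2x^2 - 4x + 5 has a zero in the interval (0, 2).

Such a root exists.

f(0) = 5 and f(2) = -19, which have opposite signs.
As a polynomial, f is continuous on every closed interval.
By the Intermediate Value Theorem, f takes the value 0 somewhere in the open interval.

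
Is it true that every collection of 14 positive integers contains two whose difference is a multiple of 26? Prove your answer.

No, the set {22, 23, 24, 25, 26, 27, 28, 29, 30, 31, 32, 33, 34, 35} is a counterexample.

Try 14 consecutive integers, 22, 23, …, 35. Their remainders mod 26 are 22, 23, 24, 25, 0, 1, 2, 3, 4, 5, 6, 7, 8, 9 — pairwise different, as any 14 ≤ 26 consecutive integers have distinct residues.
No two share a residue, so no pair has difference divisible by 26; the claim fails for this set.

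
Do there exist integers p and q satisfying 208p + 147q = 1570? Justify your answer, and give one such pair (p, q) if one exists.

208 and 147 are coprime, so 208p + 147q ranges over all of ℤ.
Run the Euclidean algorithm on 208 and 147: 208 = 1·147 + 61, 147 = 2·61 + 25, 61 = 2·25 + 11, 25 = 2·11 + 3, 11 = 3·3 + 2, 3 = 1·2 + 1, 2 = 2·1 + 0.
Working back up the chain: 1 = 3 − 1·2 = 3 − (11 − 3·3) = −11 + 4·3 = −11 + 4·(25 − 2·11) = 4·25 − 9·11 = 4·25 − 9·(61 − 2·25) = −9·61 + 22·25 = −9·61 + 22·(147 − 2·61) = 22·147 − 53·61 = 22·147 − 53·(208 − 1·147) = −53·208 + 75·147. So 208·(-53) + 147·75 = 1.
Multiplying through by 1570: p = (-53)·1570 = -83210, q = 75·1570 = 117750 is a solution.
Adding 567·147 to p and subtracting 567·208 from q gives the tidier solution (139, -186).
Check: 208·139 + 147·(-186) = 28912 − 27342 = 1570. ✓

p = 139, q = -186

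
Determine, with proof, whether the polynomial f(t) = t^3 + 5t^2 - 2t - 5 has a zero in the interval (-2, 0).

f(-2) = 11 and f(0) = -5, which have opposite signs.
As a polynomial, f is continuous on every closed interval.
By the Intermediate Value Theorem f must vanish at some point of (-2, 0).

Yes, f has a root in the interval.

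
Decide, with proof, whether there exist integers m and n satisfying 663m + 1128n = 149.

No, no such integers exist.

Any value of 663m + 1128n is a multiple of gcd(663, 1128) = 3.
But 149 is not a multiple of 3 (it leaves remainder 2).
Hence no integers m, n satisfy the equation.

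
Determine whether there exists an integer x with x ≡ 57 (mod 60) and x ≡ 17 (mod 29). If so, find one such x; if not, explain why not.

gcd(60, 29) = 1, so the Chinese Remainder Theorem guarantees exactly one residue class mod 1740 satisfying both.
Any solution of the first congruence is x = 57 + 60t; substituting into the second, 60t ≡ 17 − 57 ≡ 18 (mod 29).
60 ≡ 2 (mod 29), so this reads 2t ≡ 18 (mod 29). Invert 2 mod 29 by the Euclidean algorithm: 29 = 14·2 + 1, 2 = 2·1 + 0; back-substituting, 1 = 29 − 14·2. Hence 2·(-14) ≡ 1, so 2⁻¹ ≡ -14 ≡ 15 (mod 29).
Multiplying by 15: t ≡ 15·18 = 270 ≡ 9 (mod 29).
With t = 9: x = 57 + 60·9 = 597.
Verify: 597 = 9·60 + 57 and 597 = 20·29 + 17. ✓

x = 597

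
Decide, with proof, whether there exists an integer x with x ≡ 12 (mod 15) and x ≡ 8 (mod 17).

Since 15 and 17 share no common factor, CRT says the pair of congruences has a solution (unique mod 255).
Any solution of the first congruence is x = 12 + 15t; substituting into the second, 15t ≡ 8 − 12 ≡ 13 (mod 17).
Note 15·8 = 120 ≡ 1 (mod 17) (as 120 − 1 = 7·17), so 15⁻¹ ≡ 8.
Multiplying by 8: t ≡ 8·13 = 104 ≡ 2 (mod 17).
Taking t = 2 gives x = 12 + 15·2 = 42.
Check: 42 mod 15 = 12, 42 mod 17 = 8. ✓

x = 42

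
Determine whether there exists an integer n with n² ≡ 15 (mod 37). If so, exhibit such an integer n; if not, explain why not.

Apply Euler's criterion with the prime 37: 15 is a quadratic residue iff 15^18 ≡ 1 (mod 37), and a non-residue iff it is ≡ −1.
Repeated squaring mod 37: 15^2 = 225 ≡ 3; 15^4 ≡ 3² = 9 ≡ 9; 15^8 ≡ 9² = 81 ≡ 7; 15^16 ≡ 7² = 49 ≡ 12.
Since 18 = 16 + 2, 15^18 ≡ 12 · 3; multiplying out mod 37: 12·3 = 36 ≡ 36. Thus 15^18 ≡ 36 ≡ −1 (mod 37).
By Euler's criterion 15 is a quadratic non-residue mod 37: no n satisfies n² ≡ 15 (mod 37).

No such integer exists.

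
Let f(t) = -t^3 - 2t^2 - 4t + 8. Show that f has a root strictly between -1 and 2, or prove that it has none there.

Yes, f has a root in the interval.

f(-1) = 11 and f(2) = -16, which have opposite signs.
f is continuous everywhere (it is a polynomial), in particular on [-1, 2].
By the Intermediate Value Theorem f must vanish at some point of (-1, 2).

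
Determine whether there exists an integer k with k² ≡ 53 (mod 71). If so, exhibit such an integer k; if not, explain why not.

No such integer exists.

Apply Euler's criterion with the prime 71: 53 is a quadratic residue iff 53^35 ≡ 1 (mod 71), and a non-residue iff it is ≡ −1.
Repeated squaring mod 71: 53^2 = 2809 ≡ 40; 53^4 ≡ 40² = 1600 ≡ 38; 53^8 ≡ 38² = 1444 ≡ 24; 53^16 ≡ 24² = 576 ≡ 8; 53^32 ≡ 8² = 64 ≡ 64.
Since 35 = 32 + 2 + 1, 53^35 ≡ 64 · 40 · 53; multiplying out mod 71: 64·40 = 2560 ≡ 4, then 4·53 = 212 ≡ 70. Thus 53^35 ≡ 70 ≡ −1 (mod 71).
By Euler's criterion 53 is a quadratic non-residue mod 71: no k satisfies k² ≡ 53 (mod 71).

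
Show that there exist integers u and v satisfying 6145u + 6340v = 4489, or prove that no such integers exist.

Any value of 6145u + 6340v is a multiple of gcd(6145, 6340) = 5.
But 4489 is not a multiple of 5 (it leaves remainder 4).
So the equation is unsolvable over ℤ.

No such integers exist.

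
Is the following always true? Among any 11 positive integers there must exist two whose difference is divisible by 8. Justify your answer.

Partition the integers by their residue mod 8; there are 8 classes.
Placing 11 integers into 8 classes, some class receives at least two — say a and b.
Their difference a − b is then a multiple of 8.

Yes, this is always true.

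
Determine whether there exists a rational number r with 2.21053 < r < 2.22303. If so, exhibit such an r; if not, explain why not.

r = 20/9

Scale by 9: the interval becomes (19.89477, 20.00727), which contains the integer 20.
So r = 20/9 works: it is a ratio of integers, and dividing 9·2.21053 < 20 < 9·2.22303 through by 9 gives 2.21053 < 20/9 < 2.22303.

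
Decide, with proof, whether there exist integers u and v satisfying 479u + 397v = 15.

479 and 397 are coprime, so 479u + 397v ranges over all of ℤ.
Run the Euclidean algorithm on 479 and 397: 479 = 1·397 + 82, 397 = 4·82 + 69, 82 = 1·69 + 13, 69 = 5·13 + 4, 13 = 3·4 + 1, 4 = 4·1 + 0.
Back-substituting, 1 = 13 − 3·4 = 13 − 3·(69 − 5·13) = −3·69 + 16·13 = −3·69 + 16·(82 − 1·69) = 16·82 − 19·69 = 16·82 − 19·(397 − 4·82) = −19·397 + 92·82 = −19·397 + 92·(479 − 1·397) = 92·479 − 111·397; that is, 479·92 + 397·(-111) = 1.
Scaling by 15 gives the particular solution (u, v) = (1380, -1665).
The general solution is u = 1380 + 397k, v = -1665 − 479k; taking k = -3 gives the smaller pair u = 189, v = -228.
Indeed 479·189 + 397·(-228) = 90531 − 90516 = 15.

u = 189, v = -228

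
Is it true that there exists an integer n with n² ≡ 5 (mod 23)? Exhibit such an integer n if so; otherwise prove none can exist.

No, no such integer exists.

Apply Euler's criterion with the prime 23: 5 is a quadratic residue iff 5^11 ≡ 1 (mod 23), and a non-residue iff it is ≡ −1.
Repeated squaring mod 23: 5^2 = 25 ≡ 2; 5^4 ≡ 2² = 4 ≡ 4; 5^8 ≡ 4² = 16 ≡ 16.
Since 11 = 8 + 2 + 1, 5^11 ≡ 16 · 2 · 5; multiplying out mod 23: 16·2 = 32 ≡ 9, then 9·5 = 45 ≡ 22. Thus 5^11 ≡ 22 ≡ −1 (mod 23).
The value −1 means 5 is a non-residue modulo 23, so n² ≡ 5 (mod 23) is impossible.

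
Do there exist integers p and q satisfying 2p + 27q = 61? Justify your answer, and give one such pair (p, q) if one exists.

Since gcd(2, 27) = 1, every integer is an integer combination of 2 and 27.
Run the Euclidean algorithm on 27 and 2: 27 = 13·2 + 1, 2 = 2·1 + 0.
Back-substituting, 1 = 27 − 13·2; that is, 2·(-13) + 27·1 = 1.
Times 61: 2·(-793) + 27·61 = 61, so (-793, 61) solves it.
Adding 30·27 to p and subtracting 30·2 from q gives the tidier solution (17, 1).
Check: 2·17 + 27·1 = 34 + 27 = 61. ✓

p = 17, q = 1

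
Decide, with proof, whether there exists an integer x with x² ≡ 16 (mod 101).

Take x = 4. Then 4² = 16, and since 0 ≤ 16 < 101 this is already reduced: 4² ≡ 16 (mod 101).

x = 4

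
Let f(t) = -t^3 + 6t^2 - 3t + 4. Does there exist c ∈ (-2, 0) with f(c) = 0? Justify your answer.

f(-2) = 42 and f(0) = 4, both positive, so a sign-change argument is unavailable; we show f keeps this sign on the whole interval.
Substitute t = −u, where 0 < u < 2 on the interval. Expanding, f(−u) = u^3 + 6u^2 + 3u + 4.
The nonzero coefficients here are all positive, so for u > 0 every term is positive (or zero), and the constant term 4 is strictly positive.
So f is strictly positive on (-2, 0); no root exists in the interval.

No.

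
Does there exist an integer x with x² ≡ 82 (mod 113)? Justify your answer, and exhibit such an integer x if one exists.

Take x = 67. Then 67² = 4489 = 39·113 + 82, so 67² ≡ 82 (mod 113).

x = 67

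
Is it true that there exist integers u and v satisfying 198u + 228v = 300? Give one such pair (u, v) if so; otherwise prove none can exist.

u = 28, v = -23

gcd(198, 228) = 6, and 6 divides 300, so integer solutions exist.
Dividing through by 6 reduces the equation to 33u + 38v = 50.
Euclidean algorithm: 38 = 1·33 + 5, 33 = 6·5 + 3, 5 = 1·3 + 2, 3 = 1·2 + 1, 2 = 2·1 + 0.
Back-substituting, 1 = 3 − 1·2 = 3 − (5 − 1·3) = −5 + 2·3 = −5 + 2·(33 − 6·5) = 2·33 − 13·5 = 2·33 − 13·(38 − 1·33) = −13·38 + 15·33; that is, 33·15 + 38·(-13) = 1.
Multiplying through by 50: u = 15·50 = 750, v = (-13)·50 = -650 is a solution.
The general solution is u = 750 + 38k, v = -650 − 33k; taking k = -19 gives the smaller pair u = 28, v = -23.
Indeed 198·28 + 228·(-23) = 5544 − 5244 = 300.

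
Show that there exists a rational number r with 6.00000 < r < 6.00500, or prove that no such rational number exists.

Scale by 201: the interval becomes (1206.00000, 1207.00500), which contains the integer 1207.
Dividing back, 6.00000 < 1207/201 < 6.00500, and 1207/201 is rational.

r = 1207/201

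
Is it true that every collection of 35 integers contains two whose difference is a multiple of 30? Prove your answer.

True.

There are exactly 30 possible remainders on division by 30.
With 35 integers and only 30 classes, the pigeonhole principle forces two of them, say a and b, into the same class.
Their difference a − b is then a multiple of 30.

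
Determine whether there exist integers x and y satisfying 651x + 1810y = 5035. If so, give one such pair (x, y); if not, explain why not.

651 and 1810 are coprime, so 651x + 1810y ranges over all of ℤ.
Run the Euclidean algorithm on 1810 and 651: 1810 = 2·651 + 508, 651 = 1·508 + 143, 508 = 3·143 + 79, 143 = 1·79 + 64, 79 = 1·64 + 15, 64 = 4·15 + 4, 15 = 3·4 + 3, 4 = 1·3 + 1, 3 = 3·1 + 0.
Unwinding: 1 = 4 − 1·3 = 4 − (15 − 3·4) = −15 + 4·4 = −15 + 4·(64 − 4·15) = 4·64 − 17·15 = 4·64 − 17·(79 − 1·64) = −17·79 + 21·64 = −17·79 + 21·(143 − 1·79) = 21·143 − 38·79 = 21·143 − 38·(508 − 3·143) = −38·508 + 135·143 = −38·508 + 135·(651 − 1·508) = 135·651 − 173·508 = 135·651 − 173·(1810 − 2·651) = −173·1810 + 481·651, i.e. 651·481 + 1810·(-173) = 1.
Multiplying through by 5035: x = 481·5035 = 2421835, y = (-173)·5035 = -871055 is a solution.
Subtracting 1338·1810 from x and adding 1338·651 to y gives the tidier solution (55, -17).
Indeed 651·55 + 1810·(-17) = 35805 − 30770 = 5035.

x = 55, y = -17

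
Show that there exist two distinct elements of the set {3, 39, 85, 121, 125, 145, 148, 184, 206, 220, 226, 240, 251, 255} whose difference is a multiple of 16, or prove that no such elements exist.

Residues mod 16: 3↦3, 39↦7, 85↦5, 121↦9, 125↦13, 145↦1, 148↦4, 184↦8, 206↦14, 220↦12, 226↦2, 240↦0, 251↦11, 255↦15.
All 14 residues are distinct, so no two elements differ by a multiple of 16.

No, no such pair exists.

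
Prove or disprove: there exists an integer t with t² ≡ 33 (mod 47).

47 is prime, so by Euler's criterion 33 is a square mod 47 iff 33^((47−1)/2) = 33^23 ≡ 1 (mod 47).
Repeated squaring mod 47: 33^2 = 1089 ≡ 8; 33^4 ≡ 8² = 64 ≡ 17; 33^8 ≡ 17² = 289 ≡ 7; 33^16 ≡ 7² = 49 ≡ 2.
Since 23 = 16 + 4 + 2 + 1, 33^23 ≡ 2 · 17 · 8 · 33; multiplying out mod 47: 2·17 = 34 ≡ 34, then 34·8 = 272 ≡ 37, then 37·33 = 1221 ≡ 46. Thus 33^23 ≡ 46 ≡ −1 (mod 47).
The value −1 means 33 is a non-residue modulo 47, so t² ≡ 33 (mod 47) is impossible.

There is no such integer.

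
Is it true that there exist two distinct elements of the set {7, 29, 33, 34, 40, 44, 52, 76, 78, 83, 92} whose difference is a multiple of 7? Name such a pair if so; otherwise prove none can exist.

Yes: 29 and 78.

29 mod 7 = 1 and 78 mod 7 = 1, so 78 − 29 = 49 = 7·7.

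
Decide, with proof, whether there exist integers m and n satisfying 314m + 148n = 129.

No, no such integers exist.

gcd(314, 148) = 2, so every integer of the form 314m + 148n is a multiple of 2.
But 129 is not a multiple of 2 (it leaves remainder 1).
So the equation is unsolvable over ℤ.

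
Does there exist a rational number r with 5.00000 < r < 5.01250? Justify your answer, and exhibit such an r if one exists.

Scale by 81: the interval becomes (405.00000, 406.01250), which contains the integer 406.
Hence 406/81 is a rational number with 5.00000 < 406/81 < 5.01250.

r = 406/81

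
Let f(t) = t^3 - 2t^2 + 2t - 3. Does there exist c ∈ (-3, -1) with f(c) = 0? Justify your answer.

No such root exists.

Evaluate at the endpoints: f(-3) = -54, f(-1) = -8 — same sign (negative).
f'(t) = 3t^2 - 4t + 2 has discriminant (-4)² − 4·3·2 = -8 < 0, so f' has no real roots and is positive for every real t.
Hence f is strictly increasing on ℝ, and in particular on [-3, -1]. A strictly monotone function with same-sign endpoint values stays negative on the whole interval, so f has no zero in (-3, -1).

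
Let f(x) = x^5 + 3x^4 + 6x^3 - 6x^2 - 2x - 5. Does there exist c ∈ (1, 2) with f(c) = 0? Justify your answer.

f(1) = -3 and f(2) = 95, which have opposite signs.
Since f is a polynomial it is continuous on [1, 2].
The Intermediate Value Theorem then guarantees some c ∈ (1, 2) with f(c) = 0.

Yes, such a c exists.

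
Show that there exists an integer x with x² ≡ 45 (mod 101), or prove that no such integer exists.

x = 34

x = 34 works: 34² = 1156, and 1156 − 45 = 1111 = 11·101.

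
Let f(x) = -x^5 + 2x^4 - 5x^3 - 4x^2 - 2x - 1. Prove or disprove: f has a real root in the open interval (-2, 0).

Such a root exists.

f(-2) = 91 and f(0) = -1, which have opposite signs.
f is continuous everywhere (it is a polynomial), in particular on [-2, 0].
By the Intermediate Value Theorem, f takes the value 0 somewhere in the open interval.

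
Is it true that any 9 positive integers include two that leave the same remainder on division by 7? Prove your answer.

Each integer lies in one of the 7 residue classes modulo 7.
Placing 9 integers into 7 classes, some class receives at least two — say a and b.
That is, a and b leave the same remainder on division by 7, as claimed.

Yes, this is always true.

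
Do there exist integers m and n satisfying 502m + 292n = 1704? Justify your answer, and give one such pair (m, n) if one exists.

Every value of 502m + 292n is a multiple of gcd(502, 292) = 2; since 2 ∣ 1704, solutions exist.
Dividing through by 2 reduces the equation to 251m + 146n = 852.
Dividing repeatedly: 251 = 1·146 + 105, 146 = 1·105 + 41, 105 = 2·41 + 23, 41 = 1·23 + 18, 23 = 1·18 + 5, 18 = 3·5 + 3, 5 = 1·3 + 2, 3 = 1·2 + 1, 2 = 2·1 + 0.
Working back up the chain: 1 = 3 − 1·2 = 3 − (5 − 1·3) = −5 + 2·3 = −5 + 2·(18 − 3·5) = 2·18 − 7·5 = 2·18 − 7·(23 − 1·18) = −7·23 + 9·18 = −7·23 + 9·(41 − 1·23) = 9·41 − 16·23 = 9·41 − 16·(105 − 2·41) = −16·105 + 41·41 = −16·105 + 41·(146 − 1·105) = 41·146 − 57·105 = 41·146 − 57·(251 − 1·146) = −57·251 + 98·146. So 251·(-57) + 146·98 = 1.
Times 852: 251·(-48564) + 146·83496 = 852, so (-48564, 83496) solves it.
The general solution is m = -48564 + 146k, n = 83496 − 251k; taking k = 333 gives the smaller pair m = 54, n = -87.
Indeed 502·54 + 292·(-87) = 27108 − 25404 = 1704.

m = 54, n = -87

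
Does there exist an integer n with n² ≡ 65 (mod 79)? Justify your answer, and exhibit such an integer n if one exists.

n = 12

Take n = 12. Then 12² = 144 = 1·79 + 65, so 12² ≡ 65 (mod 79).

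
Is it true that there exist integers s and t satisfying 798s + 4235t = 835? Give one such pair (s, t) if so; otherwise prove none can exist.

No, no such integers exist.

Both 798 and 4235 are divisible by gcd(798, 4235) = 7, hence so is any combination 798s + 4235t.
However 835 leaves remainder 2 on division by 7.
Therefore 798s + 4235t = 835 has no solution in integers.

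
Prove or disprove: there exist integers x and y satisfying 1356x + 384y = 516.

x = 27, y = -94

Every value of 1356x + 384y is a multiple of gcd(1356, 384) = 12; since 12 ∣ 516, solutions exist.
Dividing through by 12 reduces the equation to 113x + 32y = 43.
Run the Euclidean algorithm on 113 and 32: 113 = 3·32 + 17, 32 = 1·17 + 15, 17 = 1·15 + 2, 15 = 7·2 + 1, 2 = 2·1 + 0.
Back-substituting, 1 = 15 − 7·2 = 15 − 7·(17 − 1·15) = −7·17 + 8·15 = −7·17 + 8·(32 − 1·17) = 8·32 − 15·17 = 8·32 − 15·(113 − 3·32) = −15·113 + 53·32; that is, 113·(-15) + 32·53 = 1.
Scaling by 43 gives the particular solution (x, y) = (-645, 2279).
Shifting by a multiple of (32, −113) keeps it a solution: x = -645 + 21·32 = 27, y = 2279 − 21·113 = -94.
Indeed 1356·27 + 384·(-94) = 36612 − 36096 = 516.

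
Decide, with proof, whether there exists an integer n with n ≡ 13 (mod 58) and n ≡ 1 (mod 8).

The moduli are not coprime: gcd(58, 8) = 2. Compatibility requires 2 ∣ (1 − 13) = -12, which holds, so solutions exist.
The integers ≡ 13 (mod 58) are 13, 71, 129, …; their remainders mod 8 are 5, 7, 1, so n = 129 is the first that is ≡ 1 (mod 8).
Verify: 129 = 2·58 + 13 and 129 = 16·8 + 1. ✓

n = 129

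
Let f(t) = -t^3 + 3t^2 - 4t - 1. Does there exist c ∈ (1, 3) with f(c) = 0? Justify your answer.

Evaluate at the endpoints: f(1) = -3, f(3) = -13 — same sign (negative).
The derivative f'(t) = -3t^2 + 6t - 4 is a quadratic with discriminant 6² − 4·(-3)·(-4) = -12 < 0; it never vanishes, so it is always negative (sign of the leading coefficient).
Hence f is strictly decreasing on ℝ, and in particular on [1, 3]. A strictly monotone function with same-sign endpoint values stays negative on the whole interval, so f has no zero in (1, 3).

No.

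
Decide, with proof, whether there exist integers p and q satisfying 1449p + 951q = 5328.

p = 110, q = -162

Since gcd(1449, 951) = 3 and 5328 = 3·1776, Bézout's identity guarantees a solution.
Dividing through by 3 reduces the equation to 483p + 317q = 1776.
Run the Euclidean algorithm on 483 and 317: 483 = 1·317 + 166, 317 = 1·166 + 151, 166 = 1·151 + 15, 151 = 10·15 + 1, 15 = 15·1 + 0.
Back-substituting, 1 = 151 − 10·15 = 151 − 10·(166 − 1·151) = −10·166 + 11·151 = −10·166 + 11·(317 − 1·166) = 11·317 − 21·166 = 11·317 − 21·(483 − 1·317) = −21·483 + 32·317; that is, 483·(-21) + 317·32 = 1.
Scaling by 1776 gives the particular solution (p, q) = (-37296, 56832).
Adding 118·317 to p and subtracting 118·483 from q gives the tidier solution (110, -162).
Check: 1449·110 + 951·(-162) = 159390 − 154062 = 5328. ✓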